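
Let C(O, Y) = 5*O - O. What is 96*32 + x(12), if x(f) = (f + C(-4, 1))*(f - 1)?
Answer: 3028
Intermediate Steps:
C(O, Y) = 4*O
x(f) = (-1 + f)*(-16 + f) (x(f) = (f + 4*(-4))*(f - 1) = (f - 16)*(-1 + f) = (-16 + f)*(-1 + f) = (-1 + f)*(-16 + f))
96*32 + x(12) = 96*32 + (16 + 12**2 - 17*12) = 3072 + (16 + 144 - 204) = 3072 - 44 = 3028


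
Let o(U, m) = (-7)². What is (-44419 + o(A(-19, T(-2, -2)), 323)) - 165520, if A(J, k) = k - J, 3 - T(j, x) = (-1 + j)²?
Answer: -209890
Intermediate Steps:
T(j, x) = 3 - (-1 + j)²
o(U, m) = 49
(-44419 + o(A(-19, T(-2, -2)), 323)) - 165520 = (-44419 + 49) - 165520 = -44370 - 165520 = -209890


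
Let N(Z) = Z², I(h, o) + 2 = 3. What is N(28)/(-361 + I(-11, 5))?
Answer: -98/45 ≈ -2.1778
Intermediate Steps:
I(h, o) = 1 (I(h, o) = -2 + 3 = 1)
N(28)/(-361 + I(-11, 5)) = 28²/(-361 + 1) = 784/(-360) = 784*(-1/360) = -98/45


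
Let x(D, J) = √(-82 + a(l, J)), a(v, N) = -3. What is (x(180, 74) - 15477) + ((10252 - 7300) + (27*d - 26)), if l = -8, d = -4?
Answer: -12659 + I*√85 ≈ -12659.0 + 9.2195*I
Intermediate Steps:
x(D, J) = I*√85 (x(D, J) = √(-82 - 3) = √(-85) = I*√85)
(x(180, 74) - 15477) + ((10252 - 7300) + (27*d - 26)) = (I*√85 - 15477) + ((10252 - 7300) + (27*(-4) - 26)) = (-15477 + I*√85) + (2952 + (-108 - 26)) = (-15477 + I*√85) + (2952 - 134) = (-15477 + I*√85) + 2818 = -12659 + I*√85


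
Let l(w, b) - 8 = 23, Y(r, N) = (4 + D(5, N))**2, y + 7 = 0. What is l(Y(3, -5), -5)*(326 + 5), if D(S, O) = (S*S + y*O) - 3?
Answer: 10261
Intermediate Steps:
y = -7 (y = -7 + 0 = -7)
D(S, O) = -3 + S**2 - 7*O (D(S, O) = (S*S - 7*O) - 3 = (S**2 - 7*O) - 3 = -3 + S**2 - 7*O)
Y(r, N) = (26 - 7*N)**2 (Y(r, N) = (4 + (-3 + 5**2 - 7*N))**2 = (4 + (-3 + 25 - 7*N))**2 = (4 + (22 - 7*N))**2 = (26 - 7*N)**2)
l(w, b) = 31 (l(w, b) = 8 + 23 = 31)
l(Y(3, -5), -5)*(326 + 5) = 31*(326 + 5) = 31*331 = 10261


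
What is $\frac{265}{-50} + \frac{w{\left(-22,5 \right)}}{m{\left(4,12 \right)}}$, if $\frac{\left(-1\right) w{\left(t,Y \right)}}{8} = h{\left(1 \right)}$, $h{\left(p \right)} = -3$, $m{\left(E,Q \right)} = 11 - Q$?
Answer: $- \frac{293}{10} \approx -29.3$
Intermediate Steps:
$w{\left(t,Y \right)} = 24$ ($w{\left(t,Y \right)} = \left(-8\right) \left(-3\right) = 24$)
$\frac{265}{-50} + \frac{w{\left(-22,5 \right)}}{m{\left(4,12 \right)}} = \frac{265}{-50} + \frac{24}{11 - 12} = 265 \left(- \frac{1}{50}\right) + \frac{24}{11 - 12} = - \frac{53}{10} + \frac{24}{-1} = - \frac{53}{10} + 24 \left(-1\right) = - \frac{53}{10} - 24 = - \frac{293}{10}$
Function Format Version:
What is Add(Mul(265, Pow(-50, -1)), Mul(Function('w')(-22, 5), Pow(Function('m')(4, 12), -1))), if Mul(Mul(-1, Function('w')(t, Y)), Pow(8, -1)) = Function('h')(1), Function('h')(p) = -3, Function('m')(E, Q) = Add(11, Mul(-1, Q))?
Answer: Rational(-293, 10) ≈ -29.300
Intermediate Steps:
Function('w')(t, Y) = 24 (Function('w')(t, Y) = Mul(-8, -3) = 24)
Add(Mul(265, Pow(-50, -1)), Mul(Function('w')(-22, 5), Pow(Function('m')(4, 12), -1))) = Add(Mul(265, Pow(-50, -1)), Mul(24, Pow(Add(11, Mul(-1, 12)), -1))) = Add(Mul(265, Rational(-1, 50)), Mul(24, Pow(Add(11, -12), -1))) = Add(Rational(-53, 10), Mul(24, Pow(-1, -1))) = Add(Rational(-53, 10), Mul(24, -1)) = Add(Rational(-53, 10), -24) = Rational(-293, 10)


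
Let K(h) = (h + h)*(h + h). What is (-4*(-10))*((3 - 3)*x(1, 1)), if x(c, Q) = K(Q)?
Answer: 0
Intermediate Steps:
K(h) = 4*h² (K(h) = (2*h)*(2*h) = 4*h²)
x(c, Q) = 4*Q²
(-4*(-10))*((3 - 3)*x(1, 1)) = (-4*(-10))*((3 - 3)*(4*1²)) = 40*(0*(4*1)) = 40*(0*4) = 40*0 = 0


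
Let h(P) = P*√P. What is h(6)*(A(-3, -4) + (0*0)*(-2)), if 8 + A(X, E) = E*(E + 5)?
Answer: -72*√6 ≈ -176.36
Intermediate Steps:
h(P) = P^(3/2)
A(X, E) = -8 + E*(5 + E) (A(X, E) = -8 + E*(E + 5) = -8 + E*(5 + E))
h(6)*(A(-3, -4) + (0*0)*(-2)) = 6^(3/2)*((-8 + (-4)² + 5*(-4)) + (0*0)*(-2)) = (6*√6)*((-8 + 16 - 20) + 0*(-2)) = (6*√6)*(-12 + 0) = (6*√6)*(-12) = -72*√6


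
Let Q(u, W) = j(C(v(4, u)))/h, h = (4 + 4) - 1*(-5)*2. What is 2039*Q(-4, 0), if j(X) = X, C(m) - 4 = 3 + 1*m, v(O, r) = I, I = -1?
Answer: 2039/3 ≈ 679.67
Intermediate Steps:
v(O, r) = -1
C(m) = 7 + m (C(m) = 4 + (3 + 1*m) = 4 + (3 + m) = 7 + m)
h = 18 (h = 8 + 5*2 = 8 + 10 = 18)
Q(u, W) = ⅓ (Q(u, W) = (7 - 1)/18 = 6*(1/18) = ⅓)
2039*Q(-4, 0) = 2039*(⅓) = 2039/3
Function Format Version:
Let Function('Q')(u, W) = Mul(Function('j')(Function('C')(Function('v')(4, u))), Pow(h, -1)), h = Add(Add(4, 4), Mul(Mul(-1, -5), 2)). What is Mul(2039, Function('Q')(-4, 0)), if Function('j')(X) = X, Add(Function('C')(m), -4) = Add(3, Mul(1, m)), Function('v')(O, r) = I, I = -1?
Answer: Rational(2039, 3) ≈ 679.67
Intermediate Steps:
Function('v')(O, r) = -1
Function('C')(m) = Add(7, m) (Function('C')(m) = Add(4, Add(3, Mul(1, m))) = Add(4, Add(3, m)) = Add(7, m))
h = 18 (h = Add(8, Mul(5, 2)) = Add(8, 10) = 18)
Function('Q')(u, W) = Rational(1, 3) (Function('Q')(u, W) = Mul(Add(7, -1), Pow(18, -1)) = Mul(6, Rational(1, 18)) = Rational(1, 3))
Mul(2039, Function('Q')(-4, 0)) = Mul(2039, Rational(1, 3)) = Rational(2039, 3)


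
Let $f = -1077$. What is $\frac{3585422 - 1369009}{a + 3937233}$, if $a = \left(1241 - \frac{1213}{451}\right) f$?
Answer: $\frac{999602263}{1174211277} \approx 0.8513$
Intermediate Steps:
$a = - \frac{601480806}{451}$ ($a = \left(1241 - \frac{1213}{451}\right) \left(-1077\right) = \frac{558478}{451} \left(-1077\right) = - \frac{601480806}{451} \approx -1.3337 \cdot 10^{6}$)
$\frac{3585422 - 1369009}{a + 3937233} = \frac{3585422 - 1369009}{- \frac{601480806}{451} + 3937233} = \frac{2216413}{\frac{1174211277}{451}} = 2216413 \cdot \frac{451}{1174211277} = \frac{999602263}{1174211277}$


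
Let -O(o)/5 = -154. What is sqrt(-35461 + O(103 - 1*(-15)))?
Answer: I*sqrt(34691) ≈ 186.26*I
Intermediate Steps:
O(o) = 770 (O(o) = -5*(-154) = 770)
sqrt(-35461 + O(103 - 1*(-15))) = sqrt(-35461 + 770) = sqrt(-34691) = I*sqrt(34691)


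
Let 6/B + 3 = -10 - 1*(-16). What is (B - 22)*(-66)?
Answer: 1320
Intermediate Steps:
B = 2 (B = 6/(-3 + (-10 - 1*(-16))) = 6/(-3 + (-10 + 16)) = 6/(-3 + 6) = 6/3 = 6*(⅓) = 2)
(B - 22)*(-66) = (2 - 22)*(-66) = -20*(-66) = 1320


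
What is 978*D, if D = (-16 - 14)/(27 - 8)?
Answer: -29340/19 ≈ -1544.2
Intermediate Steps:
D = -30/19 ≈ -1.5789
978*D = 978*(-30/19) = -29340/19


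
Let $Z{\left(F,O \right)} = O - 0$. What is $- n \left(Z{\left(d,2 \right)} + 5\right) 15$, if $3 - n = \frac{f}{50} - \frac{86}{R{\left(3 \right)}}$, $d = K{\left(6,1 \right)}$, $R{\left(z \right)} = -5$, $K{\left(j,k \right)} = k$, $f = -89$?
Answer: $\frac{13041}{10} \approx 1304.1$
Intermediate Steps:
$d = 1$
$Z{\left(F,O \right)} = O$ ($Z{\left(F,O \right)} = O + 0 = O$)
$n = - \frac{621}{50}$ ($n = 3 - \left(- \frac{89}{50} - \frac{86}{-5}\right) = 3 - \left(\left(-89\right) \frac{1}{50} - - \frac{86}{5}\right) = 3 - \left(- \frac{89}{50} + \frac{86}{5}\right) = 3 - \frac{771}{50} = - \frac{621}{50} \approx -12.42$)
$- n \left(Z{\left(d,2 \right)} + 5\right) 15 = \left(-1\right) \left(- \frac{621}{50}\right) \left(2 + 5\right) 15 = \frac{621 \cdot 7 \cdot 15}{50} = \frac{621}{50} \cdot 105 = \frac{13041}{10}$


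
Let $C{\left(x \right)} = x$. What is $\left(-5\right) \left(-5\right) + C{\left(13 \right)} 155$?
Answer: $2040$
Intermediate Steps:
$\left(-5\right) \left(-5\right) + C{\left(13 \right)} 155 = \left(-5\right) \left(-5\right) + 13 \cdot 155 = 25 + 2015 = 2040$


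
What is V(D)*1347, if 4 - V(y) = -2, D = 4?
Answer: 8082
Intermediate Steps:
V(y) = 6 (V(y) = 4 - 1*(-2) = 4 + 2 = 6)
V(D)*1347 = 6*1347 = 8082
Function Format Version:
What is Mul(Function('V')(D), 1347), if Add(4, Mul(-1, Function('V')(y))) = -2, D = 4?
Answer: 8082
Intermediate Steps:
Function('V')(y) = 6 (Function('V')(y) = Add(4, Mul(-1, -2)) = Add(4, 2) = 6)
Mul(Function('V')(D), 1347) = Mul(6, 1347) = 8082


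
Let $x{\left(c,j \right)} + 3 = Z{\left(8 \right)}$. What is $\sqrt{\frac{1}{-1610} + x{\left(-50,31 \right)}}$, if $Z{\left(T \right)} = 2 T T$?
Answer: $\frac{3 \sqrt{36001210}}{1610} \approx 11.18$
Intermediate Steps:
$Z{\left(T \right)} = 2 T^{2}$
$x{\left(c,j \right)} = 125$ ($x{\left(c,j \right)} = -3 + 2 \cdot 8^{2} = -3 + 2 \cdot 64 = -3 + 128 = 125$)
$\sqrt{\frac{1}{-1610} + x{\left(-50,31 \right)}} = \sqrt{\frac{1}{-1610} + 125} = \sqrt{- \frac{1}{1610} + 125} = \sqrt{\frac{201249}{1610}} = \frac{3 \sqrt{36001210}}{1610}$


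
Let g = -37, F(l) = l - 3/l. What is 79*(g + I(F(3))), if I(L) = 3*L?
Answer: -2449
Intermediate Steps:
79*(g + I(F(3))) = 79*(-37 + 3*(3 - 3/3)) = 79*(-37 + 3*(3 - 3*1/3)) = 79*(-37 + 3*(3 - 1)) = 79*(-37 + 3*2) = 79*(-37 + 6) = 79*(-31) = -2449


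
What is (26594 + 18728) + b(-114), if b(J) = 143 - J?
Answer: 45579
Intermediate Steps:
(26594 + 18728) + b(-114) = (26594 + 18728) + (143 - 1*(-114)) = 45322 + (143 + 114) = 45322 + 257 = 45579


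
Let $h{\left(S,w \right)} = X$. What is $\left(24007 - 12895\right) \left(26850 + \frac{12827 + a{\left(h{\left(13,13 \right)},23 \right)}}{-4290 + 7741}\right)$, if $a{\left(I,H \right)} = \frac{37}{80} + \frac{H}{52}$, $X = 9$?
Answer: $\frac{133870521314169}{448630} \approx 2.984 \cdot 10^{8}$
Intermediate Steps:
$h{\left(S,w \right)} = 9$
$a{\left(I,H \right)} = \frac{37}{80} + \frac{H}{52}$ ($a{\left(I,H \right)} = 37 \cdot \frac{1}{80} + H \frac{1}{52} = \frac{37}{80} + \frac{H}{52}$)
$\left(24007 - 12895\right) \left(26850 + \frac{12827 + a{\left(h{\left(13,13 \right)},23 \right)}}{-4290 + 7741}\right) = \left(24007 - 12895\right) \left(26850 + \frac{12827 + \left(\frac{37}{80} + \frac{1}{52} \cdot 23\right)}{-4290 + 7741}\right) = 11112 \left(26850 + \frac{12827 + \left(\frac{37}{80} + \frac{23}{52}\right)}{3451}\right) = 11112 \left(26850 + \left(12827 + \frac{941}{1040}\right) \frac{1}{3451}\right) = 11112 \left(26850 + \frac{13341021}{1040} \cdot \frac{1}{3451}\right) = 11112 \left(26850 + \frac{13341021}{3589040}\right) = 11112 \cdot \frac{96379065021}{3589040} = \frac{133870521314169}{448630}$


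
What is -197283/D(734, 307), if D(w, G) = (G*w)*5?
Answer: -197283/1126690 ≈ -0.17510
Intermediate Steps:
D(w, G) = 5*G*w
-197283/D(734, 307) = -197283/(5*307*734) = -197283/1126690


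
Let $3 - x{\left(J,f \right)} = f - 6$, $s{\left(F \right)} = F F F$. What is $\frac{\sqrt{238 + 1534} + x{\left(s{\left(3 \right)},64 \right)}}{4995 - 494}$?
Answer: $- \frac{55}{4501} + \frac{2 \sqrt{443}}{4501} \approx -0.0028671$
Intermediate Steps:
$s{\left(F \right)} = F^{3}$ ($s{\left(F \right)} = F F^{2} = F^{3}$)
$x{\left(J,f \right)} = 9 - f$ ($x{\left(J,f \right)} = 3 - \left(f - 6\right) = 3 - \left(-6 + f\right) = 9 - f$)
$\frac{\sqrt{238 + 1534} + x{\left(s{\left(3 \right)},64 \right)}}{4995 - 494} = \frac{\sqrt{238 + 1534} + \left(9 - 64\right)}{4995 - 494} = \frac{\sqrt{1772} + \left(9 - 64\right)}{4501} = \left(2 \sqrt{443} - 55\right) \frac{1}{4501} = \left(-55 + 2 \sqrt{443}\right) \frac{1}{4501} = - \frac{55}{4501} + \frac{2 \sqrt{443}}{4501}$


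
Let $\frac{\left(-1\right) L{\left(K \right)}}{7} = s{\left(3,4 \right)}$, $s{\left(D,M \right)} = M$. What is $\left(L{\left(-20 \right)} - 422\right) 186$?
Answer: $-83700$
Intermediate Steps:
$L{\left(K \right)} = -28$ ($L{\left(K \right)} = \left(-7\right) 4 = -28$)
$\left(L{\left(-20 \right)} - 422\right) 186 = \left(-28 - 422\right) 186 = \left(-450\right) 186 = -83700$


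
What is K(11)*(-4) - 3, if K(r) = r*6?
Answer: -267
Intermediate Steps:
K(r) = 6*r
K(11)*(-4) - 3 = (6*11)*(-4) - 3 = 66*(-4) - 3 = -264 - 3 = -267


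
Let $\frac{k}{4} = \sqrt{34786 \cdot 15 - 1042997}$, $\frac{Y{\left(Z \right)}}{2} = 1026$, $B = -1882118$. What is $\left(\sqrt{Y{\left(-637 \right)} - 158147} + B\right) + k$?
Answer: $-1882118 + i \sqrt{156095} + 4 i \sqrt{521207} \approx -1.8821 \cdot 10^{6} + 3282.9 i$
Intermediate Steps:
$Y{\left(Z \right)} = 2052$ ($Y{\left(Z \right)} = 2 \cdot 1026 = 2052$)
$k = 4 i \sqrt{521207}$ ($k = 4 \sqrt{34786 \cdot 15 - 1042997} = 4 \sqrt{521790 - 1042997} = 4 \sqrt{-521207} = 4 i \sqrt{521207} \approx 2887.8 i$)
$\left(\sqrt{Y{\left(-637 \right)} - 158147} + B\right) + k = \left(\sqrt{2052 - 158147} - 1882118\right) + 4 i \sqrt{521207} = \left(\sqrt{-156095} - 1882118\right) + 4 i \sqrt{521207} = \left(i \sqrt{156095} - 1882118\right) + 4 i \sqrt{521207} = \left(-1882118 + i \sqrt{156095}\right) + 4 i \sqrt{521207} = -1882118 + i \sqrt{156095} + 4 i \sqrt{521207}$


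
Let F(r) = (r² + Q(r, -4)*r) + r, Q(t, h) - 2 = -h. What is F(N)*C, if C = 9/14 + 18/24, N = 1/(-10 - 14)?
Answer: -2171/5376 ≈ -0.40383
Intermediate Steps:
Q(t, h) = 2 - h
N = -1/24 (N = 1/(-24) = -1/24 ≈ -0.041667)
F(r) = r² + 7*r (F(r) = (r² + (2 - 1*(-4))*r) + r = (r² + (2 + 4)*r) + r = (r² + 6*r) + r = r² + 7*r)
C = 39/28 (C = 9*(1/14) + 18*(1/24) = 9/14 + ¾ = 39/28 ≈ 1.3929)
F(N)*C = -(7 - 1/24)/24*(39/28) = -1/24*167/24*(39/28) = -167/576*39/28 = -2171/5376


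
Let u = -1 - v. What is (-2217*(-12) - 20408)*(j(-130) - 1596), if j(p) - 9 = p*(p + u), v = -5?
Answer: 91657428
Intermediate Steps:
u = 4 (u = -1 - 1*(-5) = -1 + 5 = 4)
j(p) = 9 + p*(4 + p) (j(p) = 9 + p*(p + 4) = 9 + p*(4 + p))
(-2217*(-12) - 20408)*(j(-130) - 1596) = (-2217*(-12) - 20408)*((9 + (-130)² + 4*(-130)) - 1596) = (26604 - 20408)*((9 + 16900 - 520) - 1596) = 6196*(16389 - 1596) = 6196*14793 = 91657428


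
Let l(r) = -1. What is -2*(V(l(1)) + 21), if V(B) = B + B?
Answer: -38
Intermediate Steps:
V(B) = 2*B
-2*(V(l(1)) + 21) = -2*(2*(-1) + 21) = -2*(-2 + 21) = -2*19 = -38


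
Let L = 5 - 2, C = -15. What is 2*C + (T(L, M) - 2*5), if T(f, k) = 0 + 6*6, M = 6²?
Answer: -4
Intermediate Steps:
M = 36
L = 3
T(f, k) = 36 (T(f, k) = 0 + 36 = 36)
2*C + (T(L, M) - 2*5) = 2*(-15) + (36 - 2*5) = -30 + (36 - 1*10) = -30 + (36 - 10) = -30 + 26 = -4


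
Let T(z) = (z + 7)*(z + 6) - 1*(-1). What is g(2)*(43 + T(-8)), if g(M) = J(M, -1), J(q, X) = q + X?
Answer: 46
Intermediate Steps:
J(q, X) = X + q
g(M) = -1 + M
T(z) = 1 + (6 + z)*(7 + z) (T(z) = (7 + z)*(6 + z) + 1 = (6 + z)*(7 + z) + 1 = 1 + (6 + z)*(7 + z))
g(2)*(43 + T(-8)) = (-1 + 2)*(43 + (43 + (-8)**2 + 13*(-8))) = 1*(43 + (43 + 64 - 104)) = 1*(43 + 3) = 1*46 = 46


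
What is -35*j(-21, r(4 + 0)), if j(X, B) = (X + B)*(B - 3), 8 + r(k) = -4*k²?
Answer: -244125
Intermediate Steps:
r(k) = -8 - 4*k²
j(X, B) = (-3 + B)*(B + X) (j(X, B) = (B + X)*(-3 + B) = (-3 + B)*(B + X))
-35*j(-21, r(4 + 0)) = -35*((-8 - 4*(4 + 0)²)² - 3*(-8 - 4*(4 + 0)²) - 3*(-21) + (-8 - 4*(4 + 0)²)*(-21)) = -35*((-8 - 4*4²)² - 3*(-8 - 4*4²) + 63 + (-8 - 4*4²)*(-21)) = -35*((-8 - 4*16)² - 3*(-8 - 4*16) + 63 + (-8 - 4*16)*(-21)) = -35*((-8 - 64)² - 3*(-8 - 64) + 63 + (-8 - 64)*(-21)) = -35*((-72)² - 3*(-72) + 63 - 72*(-21)) = -35*(5184 + 216 + 63 + 1512) = -35*6975 = -244125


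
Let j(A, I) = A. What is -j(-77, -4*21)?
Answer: 77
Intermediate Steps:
-j(-77, -4*21) = -1*(-77) = 77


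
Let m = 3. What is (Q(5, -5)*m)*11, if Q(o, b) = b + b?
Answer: -330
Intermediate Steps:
Q(o, b) = 2*b
(Q(5, -5)*m)*11 = ((2*(-5))*3)*11 = -10*3*11 = -30*11 = -330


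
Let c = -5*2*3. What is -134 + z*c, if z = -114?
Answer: 3286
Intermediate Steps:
c = -30 (c = -10*3 = -30)
-134 + z*c = -134 - 114*(-30) = -134 + 3420 = 3286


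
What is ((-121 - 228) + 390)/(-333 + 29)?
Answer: -41/304 ≈ -0.13487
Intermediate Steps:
((-121 - 228) + 390)/(-333 + 29) = (-349 + 390)/(-304) = 41*(-1/304) = -41/304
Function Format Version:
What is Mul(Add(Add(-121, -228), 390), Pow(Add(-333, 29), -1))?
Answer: Rational(-41, 304) ≈ -0.13487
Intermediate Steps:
Mul(Add(Add(-121, -228), 390), Pow(Add(-333, 29), -1)) = Mul(Add(-349, 390), Pow(-304, -1)) = Mul(41, Rational(-1, 304)) = Rational(-41, 304)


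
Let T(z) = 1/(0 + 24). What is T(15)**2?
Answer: 1/576 ≈ 0.0017361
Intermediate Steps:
T(z) = 1/24
T(15)**2 = (1/24)**2 = 1/576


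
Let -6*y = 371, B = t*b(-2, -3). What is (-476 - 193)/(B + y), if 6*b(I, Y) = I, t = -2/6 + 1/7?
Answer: 84294/7783 ≈ 10.831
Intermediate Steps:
t = -4/21 (t = -2*⅙ + 1*(⅐) = -⅓ + ⅐ = -4/21 ≈ -0.19048)
b(I, Y) = I/6
B = 4/63 (B = -2*(-2)/63 = -4/21*(-⅓) = 4/63 ≈ 0.063492)
y = -371/6 (y = -⅙*371 = -371/6 ≈ -61.833)
(-476 - 193)/(B + y) = (-476 - 193)/(4/63 - 371/6) = -669/(-7783/126) = -669*(-126/7783) = 84294/7783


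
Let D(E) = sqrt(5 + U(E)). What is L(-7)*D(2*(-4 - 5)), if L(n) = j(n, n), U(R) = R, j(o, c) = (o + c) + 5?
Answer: -9*I*sqrt(13) ≈ -32.45*I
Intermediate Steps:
j(o, c) = 5 + c + o (j(o, c) = (c + o) + 5 = 5 + c + o)
L(n) = 5 + 2*n (L(n) = 5 + n + n = 5 + 2*n)
D(E) = sqrt(5 + E)
L(-7)*D(2*(-4 - 5)) = (5 + 2*(-7))*sqrt(5 + 2*(-4 - 5)) = (5 - 14)*sqrt(5 + 2*(-9)) = -9*sqrt(5 - 18) = -9*I*sqrt(13)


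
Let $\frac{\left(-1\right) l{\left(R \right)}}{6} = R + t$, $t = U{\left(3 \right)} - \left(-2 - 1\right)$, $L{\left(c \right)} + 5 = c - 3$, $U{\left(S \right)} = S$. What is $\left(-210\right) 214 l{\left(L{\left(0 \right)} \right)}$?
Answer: $-539280$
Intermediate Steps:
$L{\left(c \right)} = -8 + c$ ($L{\left(c \right)} = -5 + \left(c - 3\right) = -5 + \left(-3 + c\right) = -8 + c$)
$t = 6$ ($t = 3 - \left(-2 - 1\right) = 3 - -3 = 3 + 3 = 6$)
$l{\left(R \right)} = -36 - 6 R$ ($l{\left(R \right)} = - 6 \left(R + 6\right) = - 6 \left(6 + R\right) = -36 - 6 R$)
$\left(-210\right) 214 l{\left(L{\left(0 \right)} \right)} = \left(-210\right) 214 \left(-36 - 6 \left(-8 + 0\right)\right) = - 44940 \left(-36 - -48\right) = - 44940 \left(-36 + 48\right) = \left(-44940\right) 12 = -539280$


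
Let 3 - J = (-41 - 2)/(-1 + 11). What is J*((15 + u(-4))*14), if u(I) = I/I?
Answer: 8176/5 ≈ 1635.2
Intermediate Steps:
u(I) = 1
J = 73/10 (J = 3 - (-41 - 2)/(-1 + 11) = 3 - (-43)/10 = 3 - 1*(-43/10) = 3 + 43/10 = 73/10 ≈ 7.3000)
J*((15 + u(-4))*14) = 73*((15 + 1)*14)/10 = 73*(16*14)/10 = (73/10)*224 = 8176/5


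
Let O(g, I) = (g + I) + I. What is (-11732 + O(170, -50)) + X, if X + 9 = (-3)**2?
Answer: -11662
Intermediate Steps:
O(g, I) = g + 2*I (O(g, I) = (I + g) + I = g + 2*I)
X = 0 (X = -9 + (-3)**2 = -9 + 9 = 0)
(-11732 + O(170, -50)) + X = (-11732 + (170 + 2*(-50))) + 0 = (-11732 + (170 - 100)) + 0 = (-11732 + 70) + 0 = -11662 + 0 = -11662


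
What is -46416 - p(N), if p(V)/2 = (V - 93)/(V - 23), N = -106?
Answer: -5988062/129 ≈ -46419.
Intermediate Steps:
p(V) = 2*(-93 + V)/(-23 + V) (p(V) = 2*((V - 93)/(V - 23)) = 2*((-93 + V)/(-23 + V)) = 2*(-93 + V)/(-23 + V))
-46416 - p(N) = -46416 - 2*(-93 - 106)/(-23 - 106) = -46416 - 2*(-199)/(-129) = -46416 - 2*(-1)*(-199)/129 = -46416 - 1*398/129 = -46416 - 398/129 = -5988062/129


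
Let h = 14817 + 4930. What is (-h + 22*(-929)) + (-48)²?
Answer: -37881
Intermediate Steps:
h = 19747
(-h + 22*(-929)) + (-48)² = (-1*19747 + 22*(-929)) + (-48)² = (-19747 - 20438) + 2304 = -40185 + 2304 = -37881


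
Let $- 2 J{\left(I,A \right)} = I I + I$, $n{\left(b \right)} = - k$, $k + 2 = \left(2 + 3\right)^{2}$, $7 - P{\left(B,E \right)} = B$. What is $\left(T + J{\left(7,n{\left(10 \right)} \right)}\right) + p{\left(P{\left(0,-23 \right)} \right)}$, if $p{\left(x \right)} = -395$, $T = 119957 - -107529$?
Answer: $227063$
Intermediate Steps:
$P{\left(B,E \right)} = 7 - B$
$T = 227486$ ($T = 119957 + 107529 = 227486$)
$k = 23$ ($k = -2 + \left(2 + 3\right)^{2} = -2 + 5^{2} = -2 + 25 = 23$)
$n{\left(b \right)} = -23$ ($n{\left(b \right)} = \left(-1\right) 23 = -23$)
$J{\left(I,A \right)} = - \frac{I}{2} - \frac{I^{2}}{2}$ ($J{\left(I,A \right)} = - \frac{I I + I}{2} = - \frac{I^{2} + I}{2} = - \frac{I + I^{2}}{2} = - \frac{I}{2} - \frac{I^{2}}{2}$)
$\left(T + J{\left(7,n{\left(10 \right)} \right)}\right) + p{\left(P{\left(0,-23 \right)} \right)} = \left(227486 - \frac{7 \left(1 + 7\right)}{2}\right) - 395 = \left(227486 - \frac{7}{2} \cdot 8\right) - 395 = \left(227486 - 28\right) - 395 = 227458 - 395 = 227063$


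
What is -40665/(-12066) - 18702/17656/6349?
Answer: 379853102869/112714482692 ≈ 3.3700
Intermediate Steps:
-40665/(-12066) - 18702/17656/6349 = -40665*(-1/12066) - 18702*1/17656*(1/6349) = 13555/4022 - 9351/8828*1/6349 = 13555/4022 - 9351/56048972 = 379853102869/112714482692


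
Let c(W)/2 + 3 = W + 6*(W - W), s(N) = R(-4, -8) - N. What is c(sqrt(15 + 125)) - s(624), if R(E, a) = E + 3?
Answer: 619 + 4*sqrt(35) ≈ 642.66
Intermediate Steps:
R(E, a) = 3 + E
s(N) = -1 - N (s(N) = (3 - 4) - N = -1 - N)
c(W) = -6 + 2*W (c(W) = -6 + 2*(W + 6*(W - W)) = -6 + 2*(W + 6*0) = -6 + 2*(W + 0) = -6 + 2*W)
c(sqrt(15 + 125)) - s(624) = (-6 + 2*sqrt(15 + 125)) - (-1 - 1*624) = (-6 + 2*sqrt(140)) - (-1 - 624) = (-6 + 2*(2*sqrt(35))) - 1*(-625) = (-6 + 4*sqrt(35)) + 625 = 619 + 4*sqrt(35)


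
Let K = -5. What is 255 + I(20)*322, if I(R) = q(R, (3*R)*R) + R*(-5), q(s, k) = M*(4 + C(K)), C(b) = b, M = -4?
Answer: -30657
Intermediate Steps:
q(s, k) = 4 (q(s, k) = -4*(4 - 5) = -4*(-1) = 4)
I(R) = 4 - 5*R (I(R) = 4 + R*(-5) = 4 - 5*R)
255 + I(20)*322 = 255 + (4 - 5*20)*322 = 255 + (4 - 100)*322 = 255 - 96*322 = 255 - 30912 = -30657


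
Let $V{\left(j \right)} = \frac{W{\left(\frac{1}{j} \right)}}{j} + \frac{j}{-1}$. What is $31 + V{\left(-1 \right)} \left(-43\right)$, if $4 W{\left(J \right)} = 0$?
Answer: $-12$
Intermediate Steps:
$W{\left(J \right)} = 0$ ($W{\left(J \right)} = \frac{1}{4} \cdot 0 = 0$)
$V{\left(j \right)} = - j$ ($V{\left(j \right)} = \frac{0}{j} + \frac{j}{-1} = 0 + j \left(-1\right) = 0 - j = - j$)
$31 + V{\left(-1 \right)} \left(-43\right) = 31 + \left(-1\right) \left(-1\right) \left(-43\right) = 31 + 1 \left(-43\right) = 31 - 43 = -12$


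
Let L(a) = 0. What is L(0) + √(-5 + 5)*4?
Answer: 0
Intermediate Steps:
L(0) + √(-5 + 5)*4 = 0 + √(-5 + 5)*4 = 0 + √0*4 = 0 + 0*4 = 0 + 0 = 0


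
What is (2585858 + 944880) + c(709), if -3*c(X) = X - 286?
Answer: 3530597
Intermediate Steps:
c(X) = 286/3 - X/3 (c(X) = -(X - 286)/3 = -(-286 + X)/3 = 286/3 - X/3)
(2585858 + 944880) + c(709) = (2585858 + 944880) + (286/3 - 1/3*709) = 3530738 + (286/3 - 709/3) = 3530738 - 141 = 3530597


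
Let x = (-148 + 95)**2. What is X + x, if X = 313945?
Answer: 316754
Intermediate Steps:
x = 2809 (x = (-53)**2 = 2809)
X + x = 313945 + 2809 = 316754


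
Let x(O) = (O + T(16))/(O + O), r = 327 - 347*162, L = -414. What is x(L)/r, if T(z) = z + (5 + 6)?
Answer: -43/5141604 ≈ -8.3631e-6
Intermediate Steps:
T(z) = 11 + z (T(z) = z + 11 = 11 + z)
r = -55887 (r = 327 - 56214 = -55887)
x(O) = (27 + O)/(2*O) (x(O) = (O + (11 + 16))/(O + O) = (O + 27)/((2*O)) = (27 + O)*(1/(2*O)) = (27 + O)/(2*O))
x(L)/r = ((½)*(27 - 414)/(-414))/(-55887) = ((½)*(-1/414)*(-387))*(-1/55887) = (43/92)*(-1/55887) = -43/5141604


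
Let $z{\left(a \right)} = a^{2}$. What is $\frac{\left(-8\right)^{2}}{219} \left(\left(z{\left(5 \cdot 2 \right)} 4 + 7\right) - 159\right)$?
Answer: $\frac{15872}{219} \approx 72.475$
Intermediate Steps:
$\frac{\left(-8\right)^{2}}{219} \left(\left(z{\left(5 \cdot 2 \right)} 4 + 7\right) - 159\right) = \frac{\left(-8\right)^{2}}{219} \left(\left(\left(5 \cdot 2\right)^{2} \cdot 4 + 7\right) - 159\right) = 64 \cdot \frac{1}{219} \left(\left(10^{2} \cdot 4 + 7\right) - 159\right) = \frac{64 \left(\left(100 \cdot 4 + 7\right) - 159\right)}{219} = \frac{64 \left(\left(400 + 7\right) - 159\right)}{219} = \frac{64 \left(407 - 159\right)}{219} = \frac{64}{219} \cdot 248 = \frac{15872}{219}$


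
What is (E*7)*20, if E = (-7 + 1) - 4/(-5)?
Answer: -728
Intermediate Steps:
E = -26/5 (E = -6 - 4*(-⅕) = -6 + ⅘ = -26/5 ≈ -5.2000)
(E*7)*20 = -26/5*7*20 = -182/5*20 = -728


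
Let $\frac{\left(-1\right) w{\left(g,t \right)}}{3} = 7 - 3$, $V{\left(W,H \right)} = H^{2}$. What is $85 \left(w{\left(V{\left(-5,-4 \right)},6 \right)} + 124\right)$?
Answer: $9520$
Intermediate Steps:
$w{\left(g,t \right)} = -12$ ($w{\left(g,t \right)} = - 3 \left(7 - 3\right) = \left(-3\right) 4 = -12$)
$85 \left(w{\left(V{\left(-5,-4 \right)},6 \right)} + 124\right) = 85 \left(-12 + 124\right) = 85 \cdot 112 = 9520$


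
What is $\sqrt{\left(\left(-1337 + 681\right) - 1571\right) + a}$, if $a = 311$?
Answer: $2 i \sqrt{479} \approx 43.772 i$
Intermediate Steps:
$\sqrt{\left(\left(-1337 + 681\right) - 1571\right) + a} = \sqrt{\left(\left(-1337 + 681\right) - 1571\right) + 311} = \sqrt{\left(-656 - 1571\right) + 311} = \sqrt{-2227 + 311} = \sqrt{-1916} = 2 i \sqrt{479}$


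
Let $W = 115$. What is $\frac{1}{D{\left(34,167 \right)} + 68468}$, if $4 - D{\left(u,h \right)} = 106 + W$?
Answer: $\frac{1}{68251} \approx 1.4652 \cdot 10^{-5}$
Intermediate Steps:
$D{\left(u,h \right)} = -217$ ($D{\left(u,h \right)} = 4 - \left(106 + 115\right) = 4 - 221 = -217$)
$\frac{1}{D{\left(34,167 \right)} + 68468} = \frac{1}{-217 + 68468} = \frac{1}{68251}$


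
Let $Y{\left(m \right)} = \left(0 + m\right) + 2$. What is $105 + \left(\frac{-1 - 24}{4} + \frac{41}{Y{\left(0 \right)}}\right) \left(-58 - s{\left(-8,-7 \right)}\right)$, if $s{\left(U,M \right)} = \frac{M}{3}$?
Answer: $- \frac{2753}{4} \approx -688.25$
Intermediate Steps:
$Y{\left(m \right)} = 2 + m$ ($Y{\left(m \right)} = m + 2 = 2 + m$)
$s{\left(U,M \right)} = \frac{M}{3}$ ($s{\left(U,M \right)} = M \frac{1}{3} = \frac{M}{3}$)
$105 + \left(\frac{-1 - 24}{4} + \frac{41}{Y{\left(0 \right)}}\right) \left(-58 - s{\left(-8,-7 \right)}\right) = 105 + \left(\frac{-1 - 24}{4} + \frac{41}{2 + 0}\right) \left(-58 - \frac{1}{3} \left(-7\right)\right) = 105 + \left(\left(-1 - 24\right) \frac{1}{4} + \frac{41}{2}\right) \left(-58 - - \frac{7}{3}\right) = 105 + \left(\left(-25\right) \frac{1}{4} + 41 \cdot \frac{1}{2}\right) \left(-58 + \frac{7}{3}\right) = 105 + \left(- \frac{25}{4} + \frac{41}{2}\right) \left(- \frac{167}{3}\right) = 105 + \frac{57}{4} \left(- \frac{167}{3}\right) = 105 - \frac{3173}{4} = - \frac{2753}{4}$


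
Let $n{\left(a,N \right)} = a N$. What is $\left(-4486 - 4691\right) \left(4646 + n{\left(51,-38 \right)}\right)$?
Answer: $-24851316$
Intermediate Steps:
$n{\left(a,N \right)} = N a$
$\left(-4486 - 4691\right) \left(4646 + n{\left(51,-38 \right)}\right) = \left(-4486 - 4691\right) \left(4646 - 1938\right) = - 9177 \left(4646 - 1938\right) = \left(-9177\right) 2708 = -24851316$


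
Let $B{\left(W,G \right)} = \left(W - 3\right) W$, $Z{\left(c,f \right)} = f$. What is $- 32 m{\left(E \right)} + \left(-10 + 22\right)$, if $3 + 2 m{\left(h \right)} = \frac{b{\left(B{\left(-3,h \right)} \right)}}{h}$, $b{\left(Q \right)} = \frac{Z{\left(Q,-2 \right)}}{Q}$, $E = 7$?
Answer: $\frac{3796}{63} \approx 60.254$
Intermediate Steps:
$B{\left(W,G \right)} = W \left(-3 + W\right)$ ($B{\left(W,G \right)} = \left(-3 + W\right) W = W \left(-3 + W\right)$)
$b{\left(Q \right)} = - \frac{2}{Q}$
$m{\left(h \right)} = - \frac{3}{2} - \frac{1}{18 h}$ ($m{\left(h \right)} = - \frac{3}{2} + \frac{- \frac{2}{\left(-3\right) \left(-3 - 3\right)} \frac{1}{h}}{2} = - \frac{3}{2} + \frac{- \frac{2}{\left(-3\right) \left(-6\right)} \frac{1}{h}}{2} = - \frac{3}{2} + \frac{- \frac{2}{18} \frac{1}{h}}{2} = - \frac{3}{2} + \frac{\left(-2\right) \frac{1}{18} \frac{1}{h}}{2} = - \frac{3}{2} + \frac{\left(- \frac{1}{9}\right) \frac{1}{h}}{2} = - \frac{3}{2} - \frac{1}{18 h}$)
$- 32 m{\left(E \right)} + \left(-10 + 22\right) = - 32 \frac{-1 - 189}{18 \cdot 7} + \left(-10 + 22\right) = - 32 \cdot \frac{1}{18} \cdot \frac{1}{7} \left(-1 - 189\right) + 12 = - 32 \cdot \frac{1}{18} \cdot \frac{1}{7} \left(-190\right) + 12 = \left(-32\right) \left(- \frac{95}{63}\right) + 12 = \frac{3040}{63} + 12 = \frac{3796}{63}$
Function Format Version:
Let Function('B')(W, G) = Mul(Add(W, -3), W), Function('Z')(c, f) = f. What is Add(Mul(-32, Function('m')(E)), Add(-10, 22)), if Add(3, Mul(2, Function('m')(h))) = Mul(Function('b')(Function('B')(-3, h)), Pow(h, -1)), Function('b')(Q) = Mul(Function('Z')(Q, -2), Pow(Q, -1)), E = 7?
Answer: Rational(3796, 63) ≈ 60.254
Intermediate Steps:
Function('B')(W, G) = Mul(W, Add(-3, W)) (Function('B')(W, G) = Mul(Add(-3, W), W) = Mul(W, Add(-3, W)))
Function('b')(Q) = Mul(-2, Pow(Q, -1))
Function('m')(h) = Add(Rational(-3, 2), Mul(Rational(-1, 18), Pow(h, -1))) (Function('m')(h) = Add(Rational(-3, 2), Mul(Rational(1, 2), Mul(Mul(-2, Pow(Mul(-3, Add(-3, -3)), -1)), Pow(h, -1)))) = Add(Rational(-3, 2), Mul(Rational(1, 2), Mul(Mul(-2, Pow(Mul(-3, -6), -1)), Pow(h, -1)))) = Add(Rational(-3, 2), Mul(Rational(1, 2), Mul(Mul(-2, Pow(18, -1)), Pow(h, -1)))) = Add(Rational(-3, 2), Mul(Rational(1, 2), Mul(Mul(-2, Rational(1, 18)), Pow(h, -1)))) = Add(Rational(-3, 2), Mul(Rational(1, 2), Mul(Rational(-1, 9), Pow(h, -1)))) = Add(Rational(-3, 2), Mul(Rational(-1, 18), Pow(h, -1))))
Add(Mul(-32, Function('m')(E)), Add(-10, 22)) = Add(Mul(-32, Mul(Rational(1, 18), Pow(7, -1), Add(-1, Mul(-27, 7)))), Add(-10, 22)) = Add(Mul(-32, Mul(Rational(1, 18), Rational(1, 7), Add(-1, -189))), 12) = Add(Mul(-32, Mul(Rational(1, 18), Rational(1, 7), -190)), 12) = Add(Mul(-32, Rational(-95, 63)), 12) = Add(Rational(3040, 63), 12) = Rational(3796, 63)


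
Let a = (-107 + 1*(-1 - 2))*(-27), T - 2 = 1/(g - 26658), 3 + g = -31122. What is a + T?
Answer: 171731075/57783 ≈ 2972.0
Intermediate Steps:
g = -31125 (g = -3 - 31122 = -31125)
T = 115565/57783 (T = 2 + 1/(-31125 - 26658) = 2 + 1/(-57783) = 2 - 1/57783 = 115565/57783 ≈ 2.0000)
a = 2970 (a = (-107 + 1*(-3))*(-27) = (-107 - 3)*(-27) = -110*(-27) = 2970)
a + T = 2970 + 115565/57783 = 171731075/57783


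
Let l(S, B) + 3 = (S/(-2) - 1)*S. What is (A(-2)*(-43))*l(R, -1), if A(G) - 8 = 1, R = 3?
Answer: 8127/2 ≈ 4063.5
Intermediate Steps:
A(G) = 9 (A(G) = 8 + 1 = 9)
l(S, B) = -3 + S*(-1 - S/2) (l(S, B) = -3 + (S/(-2) - 1)*S = -3 + (S*(-1/2) - 1)*S = -3 + (-S/2 - 1)*S = -3 + (-1 - S/2)*S = -3 + S*(-1 - S/2))
(A(-2)*(-43))*l(R, -1) = (9*(-43))*(-3 - 1*3 - 1/2*3**2) = -387*(-3 - 3 - 1/2*9) = -387*(-3 - 3 - 9/2) = -387*(-21/2) = 8127/2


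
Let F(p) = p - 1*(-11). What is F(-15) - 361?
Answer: -365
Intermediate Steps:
F(p) = 11 + p (F(p) = p + 11 = 11 + p)
F(-15) - 361 = (11 - 15) - 361 = -4 - 361 = -365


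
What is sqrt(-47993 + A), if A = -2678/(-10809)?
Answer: I*sqrt(623023144459)/3603 ≈ 219.07*I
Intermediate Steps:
A = 2678/10809 (A = -2678*(-1/10809) = 2678/10809 ≈ 0.24776)
sqrt(-47993 + A) = sqrt(-47993 + 2678/10809) = sqrt(-518753659/10809) = I*sqrt(623023144459)/3603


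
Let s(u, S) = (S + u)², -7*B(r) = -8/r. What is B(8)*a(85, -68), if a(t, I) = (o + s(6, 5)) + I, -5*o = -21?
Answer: 286/35 ≈ 8.1714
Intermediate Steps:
o = 21/5 (o = -⅕*(-21) = 21/5 ≈ 4.2000)
B(r) = 8/(7*r) (B(r) = -(-8)/(7*r) = 8/(7*r))
a(t, I) = 626/5 + I (a(t, I) = (21/5 + (5 + 6)²) + I = (21/5 + 11²) + I = (21/5 + 121) + I = 626/5 + I)
B(8)*a(85, -68) = ((8/7)/8)*(626/5 - 68) = ((8/7)*(⅛))*(286/5) = (⅐)*(286/5) = 286/35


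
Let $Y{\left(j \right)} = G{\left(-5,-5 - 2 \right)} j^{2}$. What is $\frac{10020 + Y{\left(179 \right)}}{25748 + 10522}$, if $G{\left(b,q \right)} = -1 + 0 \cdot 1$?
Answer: $- \frac{22021}{36270} \approx -0.60714$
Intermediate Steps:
$G{\left(b,q \right)} = -1$ ($G{\left(b,q \right)} = -1 + 0 = -1$)
$Y{\left(j \right)} = - j^{2}$
$\frac{10020 + Y{\left(179 \right)}}{25748 + 10522} = \frac{10020 - 179^{2}}{25748 + 10522} = \frac{10020 - 32041}{36270} = \left(10020 - 32041\right) \frac{1}{36270} = \left(-22021\right) \frac{1}{36270} = - \frac{22021}{36270}$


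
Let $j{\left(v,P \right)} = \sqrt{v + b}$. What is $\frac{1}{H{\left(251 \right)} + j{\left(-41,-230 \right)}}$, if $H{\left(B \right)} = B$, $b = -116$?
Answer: $\frac{251}{63158} - \frac{i \sqrt{157}}{63158} \approx 0.0039742 - 0.00019839 i$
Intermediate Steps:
$j{\left(v,P \right)} = \sqrt{-116 + v}$ ($j{\left(v,P \right)} = \sqrt{v - 116} = \sqrt{-116 + v}$)
$\frac{1}{H{\left(251 \right)} + j{\left(-41,-230 \right)}} = \frac{1}{251 + \sqrt{-116 - 41}} = \frac{1}{251 + \sqrt{-157}} = \frac{1}{251 + i \sqrt{157}}$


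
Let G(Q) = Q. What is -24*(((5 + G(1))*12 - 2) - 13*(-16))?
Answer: -6672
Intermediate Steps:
-24*(((5 + G(1))*12 - 2) - 13*(-16)) = -24*(((5 + 1)*12 - 2) - 13*(-16)) = -24*((6*12 - 2) + 208) = -24*((72 - 2) + 208) = -24*(70 + 208) = -24*278 = -6672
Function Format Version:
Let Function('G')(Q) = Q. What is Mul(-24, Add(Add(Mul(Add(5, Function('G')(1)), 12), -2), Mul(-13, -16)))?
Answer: -6672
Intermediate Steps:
Mul(-24, Add(Add(Mul(Add(5, Function('G')(1)), 12), -2), Mul(-13, -16))) = Mul(-24, Add(Add(Mul(Add(5, 1), 12), -2), Mul(-13, -16))) = Mul(-24, Add(Add(Mul(6, 12), -2), 208)) = Mul(-24, Add(Add(72, -2), 208)) = Mul(-24, Add(70, 208)) = Mul(-24, 278) = -6672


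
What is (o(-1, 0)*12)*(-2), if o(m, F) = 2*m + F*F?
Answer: 48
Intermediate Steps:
o(m, F) = F**2 + 2*m (o(m, F) = 2*m + F**2 = F**2 + 2*m)
(o(-1, 0)*12)*(-2) = ((0**2 + 2*(-1))*12)*(-2) = ((0 - 2)*12)*(-2) = -2*12*(-2) = -24*(-2) = 48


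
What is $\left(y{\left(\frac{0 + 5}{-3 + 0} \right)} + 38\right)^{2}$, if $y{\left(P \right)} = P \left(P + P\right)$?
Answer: $\frac{153664}{81} \approx 1897.1$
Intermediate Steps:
$y{\left(P \right)} = 2 P^{2}$ ($y{\left(P \right)} = P 2 P = 2 P^{2}$)
$\left(y{\left(\frac{0 + 5}{-3 + 0} \right)} + 38\right)^{2} = \left(2 \left(\frac{0 + 5}{-3 + 0}\right)^{2} + 38\right)^{2} = \left(2 \left(\frac{5}{-3}\right)^{2} + 38\right)^{2} = \left(2 \left(5 \left(- \frac{1}{3}\right)\right)^{2} + 38\right)^{2} = \left(2 \left(- \frac{5}{3}\right)^{2} + 38\right)^{2} = \left(2 \cdot \frac{25}{9} + 38\right)^{2} = \left(\frac{50}{9} + 38\right)^{2} = \left(\frac{392}{9}\right)^{2} = \frac{153664}{81}$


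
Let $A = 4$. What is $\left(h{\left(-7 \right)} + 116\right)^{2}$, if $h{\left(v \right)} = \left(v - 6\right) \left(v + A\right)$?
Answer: $24025$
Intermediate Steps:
$h{\left(v \right)} = \left(-6 + v\right) \left(4 + v\right)$ ($h{\left(v \right)} = \left(v - 6\right) \left(v + 4\right) = \left(-6 + v\right) \left(4 + v\right)$)
$\left(h{\left(-7 \right)} + 116\right)^{2} = \left(\left(-24 + \left(-7\right)^{2} - -14\right) + 116\right)^{2} = \left(\left(-24 + 49 + 14\right) + 116\right)^{2} = \left(39 + 116\right)^{2} = 155^{2} = 24025$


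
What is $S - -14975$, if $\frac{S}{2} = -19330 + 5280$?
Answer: $-13125$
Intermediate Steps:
$S = -28100$ ($S = 2 \left(-19330 + 5280\right) = 2 \left(-14050\right) = -28100$)
$S - -14975 = -28100 - -14975 = -28100 + 14975 = -13125$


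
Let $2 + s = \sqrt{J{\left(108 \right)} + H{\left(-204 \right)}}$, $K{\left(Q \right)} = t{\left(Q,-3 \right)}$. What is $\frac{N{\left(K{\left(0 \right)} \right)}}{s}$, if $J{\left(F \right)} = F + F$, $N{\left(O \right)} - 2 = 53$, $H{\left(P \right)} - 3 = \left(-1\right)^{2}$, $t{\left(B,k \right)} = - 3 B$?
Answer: $\frac{55}{108} + \frac{55 \sqrt{55}}{108} \approx 4.286$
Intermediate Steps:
$H{\left(P \right)} = 4$ ($H{\left(P \right)} = 3 + \left(-1\right)^{2} = 3 + 1 = 4$)
$K{\left(Q \right)} = - 3 Q$
$N{\left(O \right)} = 55$ ($N{\left(O \right)} = 2 + 53 = 55$)
$J{\left(F \right)} = 2 F$
$s = -2 + 2 \sqrt{55}$ ($s = -2 + \sqrt{2 \cdot 108 + 4} = -2 + \sqrt{216 + 4} = -2 + \sqrt{220} = -2 + 2 \sqrt{55} \approx 12.832$)
$\frac{N{\left(K{\left(0 \right)} \right)}}{s} = \frac{55}{-2 + 2 \sqrt{55}}$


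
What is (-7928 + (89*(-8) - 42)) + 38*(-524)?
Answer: -28594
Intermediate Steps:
(-7928 + (89*(-8) - 42)) + 38*(-524) = (-7928 + (-712 - 42)) - 19912 = (-7928 - 754) - 19912 = -8682 - 19912 = -28594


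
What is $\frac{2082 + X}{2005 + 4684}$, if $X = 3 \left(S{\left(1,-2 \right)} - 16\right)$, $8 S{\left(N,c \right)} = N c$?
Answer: $\frac{8133}{26756} \approx 0.30397$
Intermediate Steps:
$S{\left(N,c \right)} = \frac{N c}{8}$
$X = - \frac{195}{4}$ ($X = 3 \left(\frac{1}{8} \cdot 1 \left(-2\right) - 16\right) = 3 \left(- \frac{1}{4} - 16\right) = 3 \left(- \frac{65}{4}\right) = - \frac{195}{4} \approx -48.75$)
$\frac{2082 + X}{2005 + 4684} = \frac{2082 - \frac{195}{4}}{2005 + 4684} = \frac{8133}{4 \cdot 6689} = \frac{8133}{4} \cdot \frac{1}{6689} = \frac{8133}{26756}$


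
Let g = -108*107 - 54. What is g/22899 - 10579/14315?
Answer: -136148557/109266395 ≈ -1.2460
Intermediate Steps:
g = -11610 (g = -11556 - 54 = -11610)
g/22899 - 10579/14315 = -11610/22899 - 10579/14315 = -11610*1/22899 - 10579*1/14315 = -3870/7633 - 10579/14315 = -136148557/109266395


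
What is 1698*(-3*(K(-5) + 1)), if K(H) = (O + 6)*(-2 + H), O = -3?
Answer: 101880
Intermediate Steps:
K(H) = -6 + 3*H (K(H) = (-3 + 6)*(-2 + H) = 3*(-2 + H) = -6 + 3*H)
1698*(-3*(K(-5) + 1)) = 1698*(-3*((-6 + 3*(-5)) + 1)) = 1698*(-3*((-6 - 15) + 1)) = 1698*(-3*(-21 + 1)) = 1698*(-3*(-20)) = 1698*60 = 101880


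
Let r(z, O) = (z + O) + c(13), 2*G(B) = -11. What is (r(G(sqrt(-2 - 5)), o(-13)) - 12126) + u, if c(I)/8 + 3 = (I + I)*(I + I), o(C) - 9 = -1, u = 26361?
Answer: 39243/2 ≈ 19622.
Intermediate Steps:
o(C) = 8 (o(C) = 9 - 1 = 8)
c(I) = -24 + 32*I**2 (c(I) = -24 + 8*((I + I)*(I + I)) = -24 + 8*((2*I)*(2*I)) = -24 + 8*(4*I**2) = -24 + 32*I**2)
G(B) = -11/2 (G(B) = (1/2)*(-11) = -11/2)
r(z, O) = 5384 + O + z (r(z, O) = (z + O) + (-24 + 32*13**2) = (O + z) + (-24 + 32*169) = (O + z) + (-24 + 5408) = (O + z) + 5384 = 5384 + O + z)
(r(G(sqrt(-2 - 5)), o(-13)) - 12126) + u = ((5384 + 8 - 11/2) - 12126) + 26361 = (10773/2 - 12126) + 26361 = -13479/2 + 26361 = 39243/2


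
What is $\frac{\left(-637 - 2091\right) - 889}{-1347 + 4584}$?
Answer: $- \frac{3617}{3237} \approx -1.1174$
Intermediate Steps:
$\frac{\left(-637 - 2091\right) - 889}{-1347 + 4584} = \frac{\left(-637 - 2091\right) - 889}{3237} = \left(-2728 - 889\right) \frac{1}{3237} = \left(-3617\right) \frac{1}{3237} = - \frac{3617}{3237}$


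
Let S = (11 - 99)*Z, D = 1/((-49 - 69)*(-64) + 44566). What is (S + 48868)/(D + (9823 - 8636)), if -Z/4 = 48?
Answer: 3427488152/61864067 ≈ 55.404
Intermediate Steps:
Z = -192 (Z = -4*48 = -192)
D = 1/52118 (D = 1/(-118*(-64) + 44566) = 1/(7552 + 44566) = 1/52118 ≈ 1.9187e-5)
S = 16896 (S = (11 - 99)*(-192) = -88*(-192) = 16896)
(S + 48868)/(D + (9823 - 8636)) = (16896 + 48868)/(1/52118 + (9823 - 8636)) = 65764/(1/52118 + 1187) = 65764/(61864067/52118) = 65764*(52118/61864067) = 3427488152/61864067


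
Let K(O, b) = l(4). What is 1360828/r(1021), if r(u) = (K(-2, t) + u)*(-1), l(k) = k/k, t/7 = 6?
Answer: -97202/73 ≈ -1331.5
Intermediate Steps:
t = 42 (t = 7*6 = 42)
l(k) = 1
K(O, b) = 1
r(u) = -1 - u (r(u) = (1 + u)*(-1) = -1 - u)
1360828/r(1021) = 1360828/(-1 - 1*1021) = 1360828/(-1 - 1021) = 1360828/(-1022) = 1360828*(-1/1022) = -97202/73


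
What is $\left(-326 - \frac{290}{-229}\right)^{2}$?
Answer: $\frac{5530004496}{52441} \approx 1.0545 \cdot 10^{5}$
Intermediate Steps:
$\left(-326 - \frac{290}{-229}\right)^{2} = \left(-326 - - \frac{290}{229}\right)^{2} = \left(-326 + \frac{290}{229}\right)^{2} = \left(- \frac{74364}{229}\right)^{2} = \frac{5530004496}{52441}$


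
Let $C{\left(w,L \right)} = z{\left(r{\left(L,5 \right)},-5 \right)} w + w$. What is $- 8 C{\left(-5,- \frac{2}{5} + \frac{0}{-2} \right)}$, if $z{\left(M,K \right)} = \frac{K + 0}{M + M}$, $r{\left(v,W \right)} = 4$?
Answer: $15$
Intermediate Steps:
$z{\left(M,K \right)} = \frac{K}{2 M}$
$C{\left(w,L \right)} = \frac{3 w}{8}$ ($C{\left(w,L \right)} = \frac{1}{2} \left(-5\right) \frac{1}{4} w + w = - \frac{5 w}{8} + w = \frac{3 w}{8}$)
$- 8 C{\left(-5,- \frac{2}{5} + \frac{0}{-2} \right)} = - 8 \cdot \frac{3}{8} \left(-5\right) = \left(-8\right) \left(- \frac{15}{8}\right) = 15$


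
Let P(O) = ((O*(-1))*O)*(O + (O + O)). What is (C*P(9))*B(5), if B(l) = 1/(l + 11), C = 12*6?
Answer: -19683/2 ≈ -9841.5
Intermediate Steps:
C = 72
B(l) = 1/(11 + l)
P(O) = -3*O**3 (P(O) = ((-O)*O)*(O + 2*O) = (-O**2)*(3*O) = -3*O**3)
(C*P(9))*B(5) = (72*(-3*9**3))/(11 + 5) = (72*(-3*729))/16 = (72*(-2187))*(1/16) = -157464*1/16 = -19683/2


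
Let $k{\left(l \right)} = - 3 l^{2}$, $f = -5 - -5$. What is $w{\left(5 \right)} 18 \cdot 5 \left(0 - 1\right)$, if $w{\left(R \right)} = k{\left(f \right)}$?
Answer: $0$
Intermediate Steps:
$f = 0$ ($f = -5 + 5 = 0$)
$w{\left(R \right)} = 0$ ($w{\left(R \right)} = - 3 \cdot 0^{2} = \left(-3\right) 0 = 0$)
$w{\left(5 \right)} 18 \cdot 5 \left(0 - 1\right) = 0 \cdot 18 \cdot 5 \left(0 - 1\right) = 0 \cdot 5 \left(-1\right) = 0 \left(-5\right) = 0$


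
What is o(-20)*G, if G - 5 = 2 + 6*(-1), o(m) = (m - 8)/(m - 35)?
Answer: 28/55 ≈ 0.50909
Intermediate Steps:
o(m) = (-8 + m)/(-35 + m)
G = 1 (G = 5 + (2 + 6*(-1)) = 5 + (2 - 6) = 5 - 4 = 1)
o(-20)*G = ((-8 - 20)/(-35 - 20))*1 = (-28/(-55))*1 = -1/55*(-28)*1 = (28/55)*1 = 28/55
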